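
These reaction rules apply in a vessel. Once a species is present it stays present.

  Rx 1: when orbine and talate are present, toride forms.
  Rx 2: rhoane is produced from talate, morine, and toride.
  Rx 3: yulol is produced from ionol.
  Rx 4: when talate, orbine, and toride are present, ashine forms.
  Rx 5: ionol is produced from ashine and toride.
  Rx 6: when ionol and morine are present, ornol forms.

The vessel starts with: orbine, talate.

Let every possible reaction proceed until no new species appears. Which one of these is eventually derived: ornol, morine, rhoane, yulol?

orbine and talate present → toride forms (Rx 1).
talate, orbine, and toride present → ashine forms (Rx 4).
ashine and toride present → ionol forms (Rx 5).
ionol present → yulol forms (Rx 3).
No rule produces morine, and it is not given. rhoane would need talate, morine, and toride (Rx 2), but morine never forms. ornol would need ionol and morine (Rx 6), but morine never forms.

yulol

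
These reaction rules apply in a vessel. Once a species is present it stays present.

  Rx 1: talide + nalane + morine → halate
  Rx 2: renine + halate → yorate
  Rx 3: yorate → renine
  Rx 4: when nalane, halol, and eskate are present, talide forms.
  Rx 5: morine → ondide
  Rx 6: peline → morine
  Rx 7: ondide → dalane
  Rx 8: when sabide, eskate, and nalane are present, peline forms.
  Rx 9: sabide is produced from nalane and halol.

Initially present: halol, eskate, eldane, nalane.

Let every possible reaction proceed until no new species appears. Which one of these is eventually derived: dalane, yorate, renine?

dalane

nalane and halol present → sabide forms (Rx 9).
sabide, eskate, and nalane present → peline forms (Rx 8).
peline present → morine forms (Rx 6).
morine present → ondide forms (Rx 5).
ondide present → dalane forms (Rx 7).
yorate would need renine and halate (Rx 2), but renine never forms. renine would need yorate (Rx 3), but yorate never forms.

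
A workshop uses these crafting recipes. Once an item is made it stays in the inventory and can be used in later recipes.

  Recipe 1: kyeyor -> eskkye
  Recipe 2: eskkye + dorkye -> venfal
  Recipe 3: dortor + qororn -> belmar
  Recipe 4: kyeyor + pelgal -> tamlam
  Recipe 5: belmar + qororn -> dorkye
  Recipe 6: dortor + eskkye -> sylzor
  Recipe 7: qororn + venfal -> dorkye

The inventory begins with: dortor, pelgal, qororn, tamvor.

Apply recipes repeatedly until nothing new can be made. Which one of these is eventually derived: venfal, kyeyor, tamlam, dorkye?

dorkye

dortor + qororn -> belmar (Recipe 3).
Using Recipe 5, belmar and qororn make dorkye.
venfal would need eskkye and dorkye (Recipe 2), but eskkye is never obtained. No rule produces kyeyor, and it is not given. tamlam would need kyeyor and pelgal (Recipe 4), but kyeyor is never obtained.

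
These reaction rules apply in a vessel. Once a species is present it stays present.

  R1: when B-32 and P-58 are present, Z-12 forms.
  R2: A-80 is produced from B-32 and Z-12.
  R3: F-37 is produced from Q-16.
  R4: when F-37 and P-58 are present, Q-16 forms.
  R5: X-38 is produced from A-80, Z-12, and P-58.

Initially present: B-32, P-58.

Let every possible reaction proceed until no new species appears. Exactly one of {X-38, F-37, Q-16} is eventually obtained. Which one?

X-38

B-32 and P-58 present → Z-12 forms (R1).
B-32 and Z-12 present → A-80 forms (R2).
A-80, Z-12, and P-58 present → X-38 forms (R5).
Q-16 would need F-37 and P-58 (R4), but F-37 never forms. F-37 would need Q-16 (R3), but Q-16 never forms.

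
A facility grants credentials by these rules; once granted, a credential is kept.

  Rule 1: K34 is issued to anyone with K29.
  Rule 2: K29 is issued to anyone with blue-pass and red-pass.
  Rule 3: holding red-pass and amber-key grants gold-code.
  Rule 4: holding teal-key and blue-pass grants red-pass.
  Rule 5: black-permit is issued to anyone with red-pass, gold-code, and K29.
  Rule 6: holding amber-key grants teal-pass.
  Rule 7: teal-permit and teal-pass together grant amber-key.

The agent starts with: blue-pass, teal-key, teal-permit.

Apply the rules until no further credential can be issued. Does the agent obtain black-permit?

black-permit would need red-pass, gold-code, and K29 (Rule 5), but gold-code is never granted.

No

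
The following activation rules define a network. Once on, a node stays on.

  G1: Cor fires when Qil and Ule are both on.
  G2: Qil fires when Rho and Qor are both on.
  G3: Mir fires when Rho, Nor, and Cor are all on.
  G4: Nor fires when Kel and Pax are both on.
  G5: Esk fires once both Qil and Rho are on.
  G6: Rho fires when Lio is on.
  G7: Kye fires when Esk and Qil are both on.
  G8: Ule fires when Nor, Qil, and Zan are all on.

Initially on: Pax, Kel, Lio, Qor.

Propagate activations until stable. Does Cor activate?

No

Cor would need Qil and Ule (G1), but Ule never turns on.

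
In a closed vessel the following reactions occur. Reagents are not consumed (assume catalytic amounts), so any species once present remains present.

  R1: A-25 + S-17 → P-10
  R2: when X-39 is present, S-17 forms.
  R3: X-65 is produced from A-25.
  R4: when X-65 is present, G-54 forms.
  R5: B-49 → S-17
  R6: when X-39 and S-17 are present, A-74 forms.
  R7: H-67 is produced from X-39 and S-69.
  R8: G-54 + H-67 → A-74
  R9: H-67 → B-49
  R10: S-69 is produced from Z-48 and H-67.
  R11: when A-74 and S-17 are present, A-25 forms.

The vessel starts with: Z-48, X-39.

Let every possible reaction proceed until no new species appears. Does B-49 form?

No

B-49 would need H-67 (R9), but H-67 never forms.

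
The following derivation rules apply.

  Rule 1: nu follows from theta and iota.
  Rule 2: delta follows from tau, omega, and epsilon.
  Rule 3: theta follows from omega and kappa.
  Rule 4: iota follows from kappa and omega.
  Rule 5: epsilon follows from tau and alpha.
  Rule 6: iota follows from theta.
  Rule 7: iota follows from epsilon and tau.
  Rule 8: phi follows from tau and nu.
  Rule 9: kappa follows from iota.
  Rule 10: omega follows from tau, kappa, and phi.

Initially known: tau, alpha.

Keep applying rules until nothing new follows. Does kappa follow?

From tau and alpha, Rule 5 gives epsilon.
epsilon and tau hold, so iota follows (Rule 7).
iota holds, so kappa follows (Rule 9).

Yes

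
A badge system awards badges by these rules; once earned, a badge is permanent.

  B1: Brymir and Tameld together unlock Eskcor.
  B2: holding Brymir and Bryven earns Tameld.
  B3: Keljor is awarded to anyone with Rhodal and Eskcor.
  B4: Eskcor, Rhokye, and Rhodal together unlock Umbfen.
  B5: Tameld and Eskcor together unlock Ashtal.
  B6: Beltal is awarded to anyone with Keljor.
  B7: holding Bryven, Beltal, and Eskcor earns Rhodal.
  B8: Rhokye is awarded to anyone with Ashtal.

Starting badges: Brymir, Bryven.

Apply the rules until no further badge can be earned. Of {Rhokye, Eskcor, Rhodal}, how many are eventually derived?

With Brymir and Bryven, Tameld is earned (B2).
With Brymir and Tameld, Eskcor is earned (B1).
With Tameld and Eskcor, Ashtal is earned (B5).
With Ashtal, Rhokye is earned (B8).
Rhokye: reached.
Eskcor: reached.
Rhodal would need Bryven, Beltal, and Eskcor (B7), but Beltal is never earned.
Reached: Rhokye and Eskcor — 2 of the 3.

2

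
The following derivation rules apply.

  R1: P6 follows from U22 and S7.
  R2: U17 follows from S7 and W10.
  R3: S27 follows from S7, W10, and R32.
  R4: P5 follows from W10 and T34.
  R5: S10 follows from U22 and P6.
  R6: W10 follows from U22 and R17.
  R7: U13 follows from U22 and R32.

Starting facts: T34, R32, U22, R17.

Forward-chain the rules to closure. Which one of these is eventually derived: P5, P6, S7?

P5

U22 and R17 hold, so W10 follows (R6).
W10 and T34 hold, so P5 follows (R4).
P6 would need U22 and S7 (R1), but S7 is never established. No rule produces S7, and it is not given.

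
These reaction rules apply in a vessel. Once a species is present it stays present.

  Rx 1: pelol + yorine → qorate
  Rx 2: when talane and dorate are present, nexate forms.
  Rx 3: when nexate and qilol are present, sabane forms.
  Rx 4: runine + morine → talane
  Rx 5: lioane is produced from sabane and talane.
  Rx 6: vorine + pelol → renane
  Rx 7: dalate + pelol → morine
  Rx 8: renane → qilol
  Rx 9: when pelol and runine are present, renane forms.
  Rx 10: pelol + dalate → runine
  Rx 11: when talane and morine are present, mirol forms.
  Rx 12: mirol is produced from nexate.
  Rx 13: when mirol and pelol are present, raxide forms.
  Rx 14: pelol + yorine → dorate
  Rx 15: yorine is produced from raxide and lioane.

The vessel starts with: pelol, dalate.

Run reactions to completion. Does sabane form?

No

sabane would need nexate and qilol (Rx 3), but nexate never forms.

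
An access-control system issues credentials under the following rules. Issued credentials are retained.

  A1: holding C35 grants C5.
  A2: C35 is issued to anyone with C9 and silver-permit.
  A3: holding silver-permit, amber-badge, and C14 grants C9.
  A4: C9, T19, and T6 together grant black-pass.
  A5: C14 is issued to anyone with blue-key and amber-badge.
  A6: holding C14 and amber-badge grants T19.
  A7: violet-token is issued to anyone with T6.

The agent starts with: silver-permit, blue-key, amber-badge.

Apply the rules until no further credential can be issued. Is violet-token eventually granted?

No

violet-token would need T6 (A7), but T6 is never granted.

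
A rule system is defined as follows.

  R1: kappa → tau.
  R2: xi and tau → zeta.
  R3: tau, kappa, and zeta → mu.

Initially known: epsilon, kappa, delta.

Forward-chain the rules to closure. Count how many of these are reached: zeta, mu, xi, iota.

0

zeta would need xi and tau (R2), but xi is never established.
mu would need tau, kappa, and zeta (R3), but zeta is never established.
No rule produces xi, and it is not given.
No rule produces iota, and it is not given.
None of the 4 are reached.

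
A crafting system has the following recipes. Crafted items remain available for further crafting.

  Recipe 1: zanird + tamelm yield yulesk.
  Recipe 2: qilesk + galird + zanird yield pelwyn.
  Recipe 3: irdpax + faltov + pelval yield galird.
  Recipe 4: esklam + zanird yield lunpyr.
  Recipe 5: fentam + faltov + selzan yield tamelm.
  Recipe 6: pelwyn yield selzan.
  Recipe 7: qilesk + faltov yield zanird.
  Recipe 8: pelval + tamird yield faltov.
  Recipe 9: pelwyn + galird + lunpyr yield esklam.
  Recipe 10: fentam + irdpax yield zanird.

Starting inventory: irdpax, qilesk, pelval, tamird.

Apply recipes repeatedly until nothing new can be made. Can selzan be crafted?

pelval + tamird → faltov (Recipe 8).
Using Recipe 7, qilesk and faltov make zanird.
Using Recipe 3, irdpax, faltov, and pelval make galird.
qilesk + galird + zanird → pelwyn (Recipe 2).
pelwyn → selzan (Recipe 6).

Yes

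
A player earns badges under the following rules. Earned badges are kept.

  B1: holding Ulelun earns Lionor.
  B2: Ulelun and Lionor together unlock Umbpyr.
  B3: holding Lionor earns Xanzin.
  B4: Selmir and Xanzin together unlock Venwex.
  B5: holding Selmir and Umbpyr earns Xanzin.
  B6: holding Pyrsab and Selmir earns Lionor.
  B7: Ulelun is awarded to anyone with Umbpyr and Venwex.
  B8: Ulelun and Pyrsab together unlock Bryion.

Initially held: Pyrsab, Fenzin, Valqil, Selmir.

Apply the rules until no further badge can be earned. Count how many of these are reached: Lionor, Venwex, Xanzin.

With Pyrsab and Selmir, Lionor is earned (B6).
With Lionor, Xanzin is earned (B3).
With Selmir and Xanzin, Venwex is earned (B4).
Lionor: reached.
Venwex: reached.
Xanzin: reached.
All 3 are reached.

3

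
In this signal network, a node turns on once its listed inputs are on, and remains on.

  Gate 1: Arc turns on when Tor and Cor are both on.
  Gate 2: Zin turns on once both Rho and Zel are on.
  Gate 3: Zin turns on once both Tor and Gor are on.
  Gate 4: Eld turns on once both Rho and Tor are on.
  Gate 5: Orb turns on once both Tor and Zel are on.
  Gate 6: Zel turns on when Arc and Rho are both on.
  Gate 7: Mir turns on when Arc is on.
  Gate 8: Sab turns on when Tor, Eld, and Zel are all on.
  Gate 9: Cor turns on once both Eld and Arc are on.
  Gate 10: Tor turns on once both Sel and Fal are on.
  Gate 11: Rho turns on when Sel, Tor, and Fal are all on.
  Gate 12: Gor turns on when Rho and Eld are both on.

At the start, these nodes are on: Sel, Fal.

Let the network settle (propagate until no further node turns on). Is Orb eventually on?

No

Orb would need Tor and Zel (Gate 5), but Zel never turns on.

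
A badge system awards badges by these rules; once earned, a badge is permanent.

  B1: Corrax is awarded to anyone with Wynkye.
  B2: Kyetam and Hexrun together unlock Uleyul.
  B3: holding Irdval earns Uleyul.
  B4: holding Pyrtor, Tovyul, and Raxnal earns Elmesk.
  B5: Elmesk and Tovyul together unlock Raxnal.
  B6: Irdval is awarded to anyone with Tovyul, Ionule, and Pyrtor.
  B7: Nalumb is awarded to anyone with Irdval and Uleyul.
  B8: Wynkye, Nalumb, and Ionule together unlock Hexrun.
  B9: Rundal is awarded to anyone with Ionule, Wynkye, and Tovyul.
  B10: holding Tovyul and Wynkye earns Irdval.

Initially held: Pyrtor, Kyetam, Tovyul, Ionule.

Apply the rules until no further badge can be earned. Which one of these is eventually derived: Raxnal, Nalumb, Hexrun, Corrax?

With Tovyul, Ionule, and Pyrtor, Irdval is earned (B6).
With Irdval, Uleyul is earned (B3).
With Irdval and Uleyul, Nalumb is earned (B7).
Hexrun would need Wynkye, Nalumb, and Ionule (B8), but Wynkye is never earned. Raxnal would need Elmesk and Tovyul (B5), but Elmesk is never earned. Corrax would need Wynkye (B1), but Wynkye is never earned.

Nalumb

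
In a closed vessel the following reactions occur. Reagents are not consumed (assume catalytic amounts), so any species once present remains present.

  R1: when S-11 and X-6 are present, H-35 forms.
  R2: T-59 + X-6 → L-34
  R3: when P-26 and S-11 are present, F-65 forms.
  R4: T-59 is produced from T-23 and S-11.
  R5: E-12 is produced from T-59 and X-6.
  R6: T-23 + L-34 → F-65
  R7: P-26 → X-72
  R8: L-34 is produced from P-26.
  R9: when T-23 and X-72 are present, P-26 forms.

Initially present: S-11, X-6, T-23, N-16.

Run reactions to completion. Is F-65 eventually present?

T-23 and S-11 present → T-59 forms (R4).
T-59 and X-6 present → L-34 forms (R2).
T-23 and L-34 present → F-65 forms (R6).

Yes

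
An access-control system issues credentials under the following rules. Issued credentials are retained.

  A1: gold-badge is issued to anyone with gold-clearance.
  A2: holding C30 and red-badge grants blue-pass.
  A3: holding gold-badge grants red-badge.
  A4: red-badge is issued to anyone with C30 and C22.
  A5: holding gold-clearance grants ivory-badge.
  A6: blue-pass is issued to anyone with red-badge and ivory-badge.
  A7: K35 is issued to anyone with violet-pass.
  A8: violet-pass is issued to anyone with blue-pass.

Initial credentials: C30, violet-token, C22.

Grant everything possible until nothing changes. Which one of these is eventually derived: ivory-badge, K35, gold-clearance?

Holding C30 and C22 grants red-badge (A4).
Holding C30 and red-badge grants blue-pass (A2).
Holding blue-pass grants violet-pass (A8).
Holding violet-pass grants K35 (A7).
No rule produces gold-clearance, and it is not given. ivory-badge would need gold-clearance (A5), but gold-clearance is never granted.

K35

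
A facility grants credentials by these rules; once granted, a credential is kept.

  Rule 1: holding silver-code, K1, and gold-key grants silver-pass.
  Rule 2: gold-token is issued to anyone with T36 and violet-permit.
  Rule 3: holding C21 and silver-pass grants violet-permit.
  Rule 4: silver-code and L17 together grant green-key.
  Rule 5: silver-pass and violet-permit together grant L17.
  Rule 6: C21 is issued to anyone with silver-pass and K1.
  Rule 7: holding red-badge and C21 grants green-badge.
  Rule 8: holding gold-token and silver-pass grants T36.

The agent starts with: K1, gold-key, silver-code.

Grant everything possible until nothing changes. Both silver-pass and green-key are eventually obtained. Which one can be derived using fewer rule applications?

silver-pass

silver-pass: Holding silver-code, K1, and gold-key grants silver-pass (Rule 1). [1 rule application]
green-key: Holding silver-code, K1, and gold-key grants silver-pass (Rule 1). Holding silver-pass and K1 grants C21 (Rule 6). Holding C21 and silver-pass grants violet-permit (Rule 3). Holding silver-pass and violet-permit grants L17 (Rule 5). Holding silver-code and L17 grants green-key (Rule 4). [5 rule applications]
silver-pass needs fewer.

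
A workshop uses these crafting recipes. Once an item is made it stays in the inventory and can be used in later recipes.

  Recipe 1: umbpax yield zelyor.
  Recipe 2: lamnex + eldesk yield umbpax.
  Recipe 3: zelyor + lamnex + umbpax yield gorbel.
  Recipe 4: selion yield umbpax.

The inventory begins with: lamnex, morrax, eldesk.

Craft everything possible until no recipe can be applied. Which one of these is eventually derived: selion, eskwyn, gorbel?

Using Recipe 2, lamnex and eldesk make umbpax.
umbpax → zelyor (Recipe 1).
zelyor + lamnex + umbpax → gorbel (Recipe 3).
No rule produces selion, and it is not given. No rule produces eskwyn, and it is not given.

gorbel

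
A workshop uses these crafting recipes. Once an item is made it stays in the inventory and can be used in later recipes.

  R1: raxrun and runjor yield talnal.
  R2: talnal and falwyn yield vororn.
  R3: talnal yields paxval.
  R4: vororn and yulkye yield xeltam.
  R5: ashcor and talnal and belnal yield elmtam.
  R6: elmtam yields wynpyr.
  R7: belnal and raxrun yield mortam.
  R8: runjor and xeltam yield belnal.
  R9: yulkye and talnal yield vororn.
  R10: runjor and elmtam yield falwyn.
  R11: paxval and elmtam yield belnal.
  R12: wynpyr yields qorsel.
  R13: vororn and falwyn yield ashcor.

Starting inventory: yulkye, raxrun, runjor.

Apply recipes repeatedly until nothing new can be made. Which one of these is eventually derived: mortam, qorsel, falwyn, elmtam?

mortam

Using R1, raxrun and runjor make talnal.
Using R9, yulkye and talnal make vororn.
Using R4, vororn and yulkye make xeltam.
Using R8, runjor and xeltam make belnal.
Using R7, belnal and raxrun make mortam.
falwyn would need runjor and elmtam (R10), but elmtam is never obtained. qorsel would need wynpyr (R12), but wynpyr is never obtained. elmtam would need ashcor, talnal, and belnal (R5), but ashcor is never obtained.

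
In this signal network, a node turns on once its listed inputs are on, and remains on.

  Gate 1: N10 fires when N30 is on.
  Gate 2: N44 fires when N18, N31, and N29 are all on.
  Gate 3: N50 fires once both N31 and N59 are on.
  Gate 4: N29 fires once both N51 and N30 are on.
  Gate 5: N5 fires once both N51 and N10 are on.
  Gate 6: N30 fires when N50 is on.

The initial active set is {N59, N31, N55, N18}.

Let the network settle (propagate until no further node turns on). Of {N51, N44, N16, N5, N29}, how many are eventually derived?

0

No rule produces N51, and it is not given.
N44 would need N18, N31, and N29 (Gate 2), but N29 never turns on.
No rule produces N16, and it is not given.
N5 would need N51 and N10 (Gate 5), but N51 never turns on.
N29 would need N51 and N30 (Gate 4), but N51 never turns on.
None of the 5 are reached.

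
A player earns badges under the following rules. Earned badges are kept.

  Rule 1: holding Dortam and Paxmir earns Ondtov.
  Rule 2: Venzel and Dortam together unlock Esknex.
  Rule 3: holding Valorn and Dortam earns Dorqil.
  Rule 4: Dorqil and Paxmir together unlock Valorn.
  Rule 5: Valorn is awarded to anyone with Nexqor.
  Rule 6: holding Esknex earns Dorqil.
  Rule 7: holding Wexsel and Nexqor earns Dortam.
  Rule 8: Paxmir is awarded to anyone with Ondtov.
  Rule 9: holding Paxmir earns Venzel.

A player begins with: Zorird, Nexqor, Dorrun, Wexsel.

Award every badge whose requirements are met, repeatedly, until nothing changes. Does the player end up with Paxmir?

Paxmir would need Ondtov (Rule 8), but Ondtov is never earned.

No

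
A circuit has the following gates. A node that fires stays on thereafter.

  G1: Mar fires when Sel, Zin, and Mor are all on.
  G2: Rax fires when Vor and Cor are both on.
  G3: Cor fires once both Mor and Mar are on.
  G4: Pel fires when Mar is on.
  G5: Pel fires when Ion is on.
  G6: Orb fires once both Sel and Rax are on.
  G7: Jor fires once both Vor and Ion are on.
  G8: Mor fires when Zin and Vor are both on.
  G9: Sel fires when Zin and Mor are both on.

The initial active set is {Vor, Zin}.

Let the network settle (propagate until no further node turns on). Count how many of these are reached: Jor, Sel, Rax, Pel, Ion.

3

Zin and Vor are on, so Mor fires (G8).
G9: Zin and Mor on → Sel on.
Sel, Zin, and Mor are on, so Mar fires (G1).
G3: Mor and Mar on → Cor on.
G4: Mar on → Pel on.
G2: Vor and Cor on → Rax on.
Jor would need Vor and Ion (G7), but Ion never turns on.
Sel: reached.
Rax: reached.
Pel: reached.
No rule produces Ion, and it is not given.
Reached: Sel, Rax, and Pel — 3 of the 5.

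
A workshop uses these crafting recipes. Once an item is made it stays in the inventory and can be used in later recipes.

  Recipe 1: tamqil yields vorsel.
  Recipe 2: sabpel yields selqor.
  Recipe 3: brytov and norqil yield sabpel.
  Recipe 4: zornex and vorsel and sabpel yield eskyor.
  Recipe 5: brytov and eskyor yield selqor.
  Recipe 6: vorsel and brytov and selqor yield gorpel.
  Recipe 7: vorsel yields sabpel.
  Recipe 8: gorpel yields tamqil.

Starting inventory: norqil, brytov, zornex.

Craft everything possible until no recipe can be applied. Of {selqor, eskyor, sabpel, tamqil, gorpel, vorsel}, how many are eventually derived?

2

Using Recipe 3, brytov and norqil make sabpel.
sabpel → selqor (Recipe 2).
selqor: reached.
eskyor would need zornex, vorsel, and sabpel (Recipe 4), but vorsel is never obtained.
sabpel: reached.
tamqil would need gorpel (Recipe 8), but gorpel is never obtained.
gorpel would need vorsel, brytov, and selqor (Recipe 6), but vorsel is never obtained.
vorsel would need tamqil (Recipe 1), but tamqil is never obtained.
Reached: selqor and sabpel — 2 of the 6.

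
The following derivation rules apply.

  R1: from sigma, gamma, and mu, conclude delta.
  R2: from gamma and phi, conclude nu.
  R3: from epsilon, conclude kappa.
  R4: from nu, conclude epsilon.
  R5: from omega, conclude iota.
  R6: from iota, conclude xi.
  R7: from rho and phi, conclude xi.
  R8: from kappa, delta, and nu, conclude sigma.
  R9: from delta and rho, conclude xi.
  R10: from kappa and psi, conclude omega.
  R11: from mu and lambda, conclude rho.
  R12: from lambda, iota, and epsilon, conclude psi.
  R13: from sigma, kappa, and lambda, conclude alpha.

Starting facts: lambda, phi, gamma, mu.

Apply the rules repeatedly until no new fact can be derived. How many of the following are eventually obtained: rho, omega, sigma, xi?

From mu and lambda, R11 gives rho.
From rho and phi, R7 gives xi.
rho: reached.
omega would need kappa and psi (R10), but psi is never established.
sigma would need kappa, delta, and nu (R8), but delta is never established.
xi: reached.
Reached: rho and xi — 2 of the 4.

2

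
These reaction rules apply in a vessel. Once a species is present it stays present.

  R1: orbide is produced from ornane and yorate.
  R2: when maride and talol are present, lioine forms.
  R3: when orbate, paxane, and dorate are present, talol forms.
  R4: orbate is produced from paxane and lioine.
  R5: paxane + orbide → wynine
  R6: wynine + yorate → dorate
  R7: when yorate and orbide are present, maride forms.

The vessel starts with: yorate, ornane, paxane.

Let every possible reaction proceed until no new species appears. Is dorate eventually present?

ornane and yorate present → orbide forms (R1).
paxane and orbide present → wynine forms (R5).
wynine and yorate present → dorate forms (R6).

Yes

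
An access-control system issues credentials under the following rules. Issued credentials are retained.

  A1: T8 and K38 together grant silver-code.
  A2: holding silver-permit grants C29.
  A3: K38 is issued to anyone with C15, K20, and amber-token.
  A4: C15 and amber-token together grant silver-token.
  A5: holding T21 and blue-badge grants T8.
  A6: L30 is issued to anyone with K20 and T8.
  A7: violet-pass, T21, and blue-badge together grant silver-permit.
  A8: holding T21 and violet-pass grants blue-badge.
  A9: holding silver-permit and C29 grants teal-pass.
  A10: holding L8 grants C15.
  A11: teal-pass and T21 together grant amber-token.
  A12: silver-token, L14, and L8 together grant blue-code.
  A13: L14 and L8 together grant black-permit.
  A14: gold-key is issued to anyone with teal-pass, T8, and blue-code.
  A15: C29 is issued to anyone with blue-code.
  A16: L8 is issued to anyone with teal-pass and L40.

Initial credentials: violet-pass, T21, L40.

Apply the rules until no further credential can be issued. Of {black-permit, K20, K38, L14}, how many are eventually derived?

0

black-permit would need L14 and L8 (A13), but L14 is never granted.
No rule produces K20, and it is not given.
K38 would need C15, K20, and amber-token (A3), but K20 is never granted.
No rule produces L14, and it is not given.
None of the 4 are reached.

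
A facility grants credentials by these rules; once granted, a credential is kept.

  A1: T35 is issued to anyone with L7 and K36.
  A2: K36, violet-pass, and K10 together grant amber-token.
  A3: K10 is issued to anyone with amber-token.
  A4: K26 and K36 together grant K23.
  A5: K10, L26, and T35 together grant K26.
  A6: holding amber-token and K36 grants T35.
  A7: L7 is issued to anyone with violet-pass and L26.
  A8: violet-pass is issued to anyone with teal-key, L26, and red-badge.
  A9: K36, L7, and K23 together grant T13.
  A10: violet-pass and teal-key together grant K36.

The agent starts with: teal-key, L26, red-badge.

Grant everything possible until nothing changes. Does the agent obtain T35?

Holding teal-key, L26, and red-badge grants violet-pass (A8).
Holding violet-pass and teal-key grants K36 (A10).
Holding violet-pass and L26 grants L7 (A7).
Holding L7 and K36 grants T35 (A1).

Yes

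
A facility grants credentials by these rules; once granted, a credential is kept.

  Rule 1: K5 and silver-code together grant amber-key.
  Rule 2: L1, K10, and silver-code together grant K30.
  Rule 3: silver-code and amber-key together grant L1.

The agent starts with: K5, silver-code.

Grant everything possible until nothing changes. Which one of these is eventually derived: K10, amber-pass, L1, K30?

Holding K5 and silver-code grants amber-key (Rule 1).
Holding silver-code and amber-key grants L1 (Rule 3).
No rule produces amber-pass, and it is not given. K30 would need L1, K10, and silver-code (Rule 2), but K10 is never granted. No rule produces K10, and it is not given.

L1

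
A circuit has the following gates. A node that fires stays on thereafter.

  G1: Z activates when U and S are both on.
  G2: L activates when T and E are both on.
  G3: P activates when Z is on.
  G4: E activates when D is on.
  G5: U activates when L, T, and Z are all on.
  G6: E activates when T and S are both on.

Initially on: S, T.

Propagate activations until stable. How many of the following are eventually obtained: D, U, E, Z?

G6: T and S on → E on.
No rule produces D, and it is not given.
U would need L, T, and Z (G5), but Z never turns on.
E: reached.
Z would need U and S (G1), but U never turns on.
Reached: E — 1 of the 4.

1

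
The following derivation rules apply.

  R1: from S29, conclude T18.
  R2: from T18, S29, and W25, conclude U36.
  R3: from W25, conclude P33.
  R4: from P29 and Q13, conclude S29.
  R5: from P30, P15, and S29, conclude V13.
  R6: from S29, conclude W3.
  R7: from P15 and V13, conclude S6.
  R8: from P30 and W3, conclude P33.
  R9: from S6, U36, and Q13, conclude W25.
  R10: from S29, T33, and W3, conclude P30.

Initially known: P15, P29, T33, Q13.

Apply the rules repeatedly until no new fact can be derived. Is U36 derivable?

No

U36 would need T18, S29, and W25 (R2), but W25 is never established.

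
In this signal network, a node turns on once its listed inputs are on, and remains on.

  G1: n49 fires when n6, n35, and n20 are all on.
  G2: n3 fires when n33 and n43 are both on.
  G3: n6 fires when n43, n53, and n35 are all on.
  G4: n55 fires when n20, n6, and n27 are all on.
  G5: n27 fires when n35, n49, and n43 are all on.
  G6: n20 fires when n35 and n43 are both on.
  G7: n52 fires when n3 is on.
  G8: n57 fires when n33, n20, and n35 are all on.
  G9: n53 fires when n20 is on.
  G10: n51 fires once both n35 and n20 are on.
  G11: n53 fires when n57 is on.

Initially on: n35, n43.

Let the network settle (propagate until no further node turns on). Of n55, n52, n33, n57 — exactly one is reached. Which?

n55

n35 and n43 are on, so n20 fires (G6).
n20 is on, so n53 fires (G9).
n43, n53, and n35 are on, so n6 fires (G3).
G1: n6, n35, and n20 on → n49 on.
G5: n35, n49, and n43 on → n27 on.
G4: n20, n6, and n27 on → n55 on.
No rule produces n33, and it is not given. n57 would need n33, n20, and n35 (G8), but n33 never turns on. n52 would need n3 (G7), but n3 never turns on.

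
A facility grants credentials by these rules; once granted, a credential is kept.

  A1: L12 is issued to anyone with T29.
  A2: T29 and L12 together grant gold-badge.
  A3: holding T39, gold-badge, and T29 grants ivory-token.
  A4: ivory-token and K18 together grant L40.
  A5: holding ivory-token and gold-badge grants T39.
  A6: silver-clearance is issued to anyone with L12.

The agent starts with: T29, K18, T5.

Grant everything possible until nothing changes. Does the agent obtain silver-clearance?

Yes

Holding T29 grants L12 (A1).
Holding L12 grants silver-clearance (A6).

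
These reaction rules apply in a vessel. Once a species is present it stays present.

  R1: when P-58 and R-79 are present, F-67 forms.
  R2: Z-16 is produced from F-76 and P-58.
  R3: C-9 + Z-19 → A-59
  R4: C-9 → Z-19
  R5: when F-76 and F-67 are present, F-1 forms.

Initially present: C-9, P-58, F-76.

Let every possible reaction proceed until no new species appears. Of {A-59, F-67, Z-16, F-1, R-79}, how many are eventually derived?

C-9 present → Z-19 forms (R4).
F-76 and P-58 present → Z-16 forms (R2).
C-9 and Z-19 present → A-59 forms (R3).
A-59: reached.
F-67 would need P-58 and R-79 (R1), but R-79 never forms.
Z-16: reached.
F-1 would need F-76 and F-67 (R5), but F-67 never forms.
No rule produces R-79, and it is not given.
Reached: A-59 and Z-16 — 2 of the 5.

2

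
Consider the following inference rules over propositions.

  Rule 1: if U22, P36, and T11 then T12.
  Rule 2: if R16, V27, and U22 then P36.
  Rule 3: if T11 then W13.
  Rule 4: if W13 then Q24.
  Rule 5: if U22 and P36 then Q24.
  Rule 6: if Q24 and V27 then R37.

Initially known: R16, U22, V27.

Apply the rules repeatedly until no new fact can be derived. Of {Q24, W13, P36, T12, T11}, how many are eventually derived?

2

R16, V27, and U22 hold, so P36 follows (Rule 2).
From U22 and P36, Rule 5 gives Q24.
Q24: reached.
W13 would need T11 (Rule 3), but T11 is never established.
P36: reached.
T12 would need U22, P36, and T11 (Rule 1), but T11 is never established.
No rule produces T11, and it is not given.
Reached: Q24 and P36 — 2 of the 5.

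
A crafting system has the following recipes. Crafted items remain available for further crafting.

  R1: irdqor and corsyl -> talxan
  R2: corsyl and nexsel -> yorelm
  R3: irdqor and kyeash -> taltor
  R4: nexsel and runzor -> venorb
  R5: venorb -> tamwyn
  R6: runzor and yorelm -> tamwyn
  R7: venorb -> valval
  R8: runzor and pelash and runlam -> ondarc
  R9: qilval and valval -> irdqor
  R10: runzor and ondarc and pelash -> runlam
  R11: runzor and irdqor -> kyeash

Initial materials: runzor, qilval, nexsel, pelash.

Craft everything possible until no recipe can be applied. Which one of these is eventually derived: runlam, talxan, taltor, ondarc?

taltor

nexsel and runzor -> venorb (R4).
venorb -> valval (R7).
qilval and valval -> irdqor (R9).
runzor and irdqor -> kyeash (R11).
irdqor and kyeash -> taltor (R3).
ondarc would need runzor, pelash, and runlam (R8), but runlam is never obtained. talxan would need irdqor and corsyl (R1), but corsyl is never obtained. runlam would need runzor, ondarc, and pelash (R10), but ondarc is never obtained.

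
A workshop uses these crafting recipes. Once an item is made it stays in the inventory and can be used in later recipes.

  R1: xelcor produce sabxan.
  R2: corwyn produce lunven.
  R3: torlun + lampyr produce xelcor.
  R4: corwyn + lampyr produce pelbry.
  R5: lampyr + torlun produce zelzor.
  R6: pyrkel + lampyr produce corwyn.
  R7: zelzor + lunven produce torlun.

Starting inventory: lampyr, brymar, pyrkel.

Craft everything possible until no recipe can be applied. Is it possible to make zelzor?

No

zelzor would need lampyr and torlun (R5), but torlun is never obtained.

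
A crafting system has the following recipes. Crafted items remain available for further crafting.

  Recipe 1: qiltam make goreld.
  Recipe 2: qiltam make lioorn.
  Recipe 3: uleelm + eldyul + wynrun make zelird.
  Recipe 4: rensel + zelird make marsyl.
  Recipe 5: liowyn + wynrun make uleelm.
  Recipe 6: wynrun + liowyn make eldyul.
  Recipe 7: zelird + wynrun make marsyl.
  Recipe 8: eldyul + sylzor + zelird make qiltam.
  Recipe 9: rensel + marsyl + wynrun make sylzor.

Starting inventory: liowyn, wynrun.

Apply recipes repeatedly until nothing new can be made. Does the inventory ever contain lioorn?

lioorn would need qiltam (Recipe 2), but qiltam is never obtained.

No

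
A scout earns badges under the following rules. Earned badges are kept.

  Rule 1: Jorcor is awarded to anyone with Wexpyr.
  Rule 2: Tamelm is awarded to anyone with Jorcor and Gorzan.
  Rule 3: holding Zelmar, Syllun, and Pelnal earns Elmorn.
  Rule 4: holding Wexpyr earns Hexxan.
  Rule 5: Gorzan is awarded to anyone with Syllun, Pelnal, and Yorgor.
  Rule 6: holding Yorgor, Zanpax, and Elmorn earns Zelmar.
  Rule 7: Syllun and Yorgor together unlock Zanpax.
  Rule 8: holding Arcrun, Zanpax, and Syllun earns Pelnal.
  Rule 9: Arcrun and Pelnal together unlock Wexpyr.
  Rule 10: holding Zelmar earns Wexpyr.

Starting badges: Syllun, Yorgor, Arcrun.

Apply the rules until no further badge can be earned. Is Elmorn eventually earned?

No

Elmorn would need Zelmar, Syllun, and Pelnal (Rule 3), but Zelmar is never earned.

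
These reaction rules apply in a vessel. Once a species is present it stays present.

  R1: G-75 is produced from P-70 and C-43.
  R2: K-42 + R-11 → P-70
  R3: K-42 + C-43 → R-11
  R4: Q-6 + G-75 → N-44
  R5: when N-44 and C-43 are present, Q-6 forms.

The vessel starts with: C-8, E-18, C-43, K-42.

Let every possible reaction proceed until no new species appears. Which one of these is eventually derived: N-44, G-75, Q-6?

G-75

K-42 and C-43 present → R-11 forms (R3).
K-42 and R-11 present → P-70 forms (R2).
P-70 and C-43 present → G-75 forms (R1).
Q-6 would need N-44 and C-43 (R5), but N-44 never forms. N-44 would need Q-6 and G-75 (R4), but Q-6 never forms.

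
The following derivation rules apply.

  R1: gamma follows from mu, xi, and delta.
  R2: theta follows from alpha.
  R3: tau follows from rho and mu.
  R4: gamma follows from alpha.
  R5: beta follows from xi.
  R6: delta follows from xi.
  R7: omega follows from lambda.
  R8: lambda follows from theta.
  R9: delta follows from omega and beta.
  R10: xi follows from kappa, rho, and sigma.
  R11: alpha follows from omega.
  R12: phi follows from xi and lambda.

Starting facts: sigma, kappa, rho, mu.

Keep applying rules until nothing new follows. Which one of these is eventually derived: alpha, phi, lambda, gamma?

gamma

From kappa, rho, and sigma, R10 gives xi.
xi holds, so delta follows (R6).
From mu, xi, and delta, R1 gives gamma.
alpha would need omega (R11), but omega is never established. lambda would need theta (R8), but theta is never established. phi would need xi and lambda (R12), but lambda is never established.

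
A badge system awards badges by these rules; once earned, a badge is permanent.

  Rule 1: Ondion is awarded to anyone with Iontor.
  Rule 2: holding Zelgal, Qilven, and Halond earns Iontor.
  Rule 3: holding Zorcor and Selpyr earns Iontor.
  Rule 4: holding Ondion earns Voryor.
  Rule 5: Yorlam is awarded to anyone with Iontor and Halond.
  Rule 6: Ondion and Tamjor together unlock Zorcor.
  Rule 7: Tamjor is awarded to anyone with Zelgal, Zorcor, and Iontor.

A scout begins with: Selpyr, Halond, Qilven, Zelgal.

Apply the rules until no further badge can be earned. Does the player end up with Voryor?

With Zelgal, Qilven, and Halond, Iontor is earned (Rule 2).
With Iontor, Ondion is earned (Rule 1).
With Ondion, Voryor is earned (Rule 4).

Yes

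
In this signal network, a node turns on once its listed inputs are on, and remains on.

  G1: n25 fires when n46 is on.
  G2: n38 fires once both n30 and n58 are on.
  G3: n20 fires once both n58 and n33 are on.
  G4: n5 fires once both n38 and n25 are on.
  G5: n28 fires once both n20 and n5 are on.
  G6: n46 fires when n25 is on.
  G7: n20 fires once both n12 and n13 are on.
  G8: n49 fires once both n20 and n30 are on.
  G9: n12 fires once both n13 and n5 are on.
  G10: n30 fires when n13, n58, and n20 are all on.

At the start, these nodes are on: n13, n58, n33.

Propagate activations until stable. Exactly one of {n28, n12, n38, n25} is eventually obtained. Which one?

n58 and n33 are on, so n20 fires (G3).
G10: n13, n58, and n20 on → n30 on.
n30 and n58 are on, so n38 fires (G2).
n28 would need n20 and n5 (G5), but n5 never turns on. n12 would need n13 and n5 (G9), but n5 never turns on. n25 would need n46 (G1), but n46 never turns on.

n38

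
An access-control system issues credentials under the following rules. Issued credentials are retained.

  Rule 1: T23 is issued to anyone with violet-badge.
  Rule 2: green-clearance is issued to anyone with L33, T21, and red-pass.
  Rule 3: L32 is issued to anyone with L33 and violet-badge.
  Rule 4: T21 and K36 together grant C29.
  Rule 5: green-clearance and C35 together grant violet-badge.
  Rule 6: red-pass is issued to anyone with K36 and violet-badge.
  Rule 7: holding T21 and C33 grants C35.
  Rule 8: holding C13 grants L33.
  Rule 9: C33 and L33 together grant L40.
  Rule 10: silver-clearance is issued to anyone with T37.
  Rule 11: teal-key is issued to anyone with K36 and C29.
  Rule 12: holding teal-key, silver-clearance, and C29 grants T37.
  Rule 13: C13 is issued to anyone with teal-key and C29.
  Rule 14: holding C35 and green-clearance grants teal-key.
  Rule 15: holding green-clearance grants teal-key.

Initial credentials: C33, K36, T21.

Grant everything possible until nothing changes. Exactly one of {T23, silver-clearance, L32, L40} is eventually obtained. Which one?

L40

Holding T21 and K36 grants C29 (Rule 4).
Holding K36 and C29 grants teal-key (Rule 11).
Holding teal-key and C29 grants C13 (Rule 13).
Holding C13 grants L33 (Rule 8).
Holding C33 and L33 grants L40 (Rule 9).
silver-clearance would need T37 (Rule 10), but T37 is never granted. T23 would need violet-badge (Rule 1), but violet-badge is never granted. L32 would need L33 and violet-badge (Rule 3), but violet-badge is never granted.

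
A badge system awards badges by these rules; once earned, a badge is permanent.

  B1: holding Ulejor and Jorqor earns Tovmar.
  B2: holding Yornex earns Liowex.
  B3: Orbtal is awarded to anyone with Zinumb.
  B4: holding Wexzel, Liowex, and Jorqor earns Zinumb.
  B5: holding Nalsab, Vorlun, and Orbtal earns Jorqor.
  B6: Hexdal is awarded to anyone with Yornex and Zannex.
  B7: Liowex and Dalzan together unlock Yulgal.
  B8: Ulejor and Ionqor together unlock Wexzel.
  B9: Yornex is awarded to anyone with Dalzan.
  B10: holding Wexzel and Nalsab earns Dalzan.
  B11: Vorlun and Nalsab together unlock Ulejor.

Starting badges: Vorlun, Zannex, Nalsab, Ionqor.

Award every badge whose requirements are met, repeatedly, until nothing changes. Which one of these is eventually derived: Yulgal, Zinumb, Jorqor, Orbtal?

Yulgal

With Vorlun and Nalsab, Ulejor is earned (B11).
With Ulejor and Ionqor, Wexzel is earned (B8).
With Wexzel and Nalsab, Dalzan is earned (B10).
With Dalzan, Yornex is earned (B9).
With Yornex, Liowex is earned (B2).
With Liowex and Dalzan, Yulgal is earned (B7).
Orbtal would need Zinumb (B3), but Zinumb is never earned. Jorqor would need Nalsab, Vorlun, and Orbtal (B5), but Orbtal is never earned. Zinumb would need Wexzel, Liowex, and Jorqor (B4), but Jorqor is never earned.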